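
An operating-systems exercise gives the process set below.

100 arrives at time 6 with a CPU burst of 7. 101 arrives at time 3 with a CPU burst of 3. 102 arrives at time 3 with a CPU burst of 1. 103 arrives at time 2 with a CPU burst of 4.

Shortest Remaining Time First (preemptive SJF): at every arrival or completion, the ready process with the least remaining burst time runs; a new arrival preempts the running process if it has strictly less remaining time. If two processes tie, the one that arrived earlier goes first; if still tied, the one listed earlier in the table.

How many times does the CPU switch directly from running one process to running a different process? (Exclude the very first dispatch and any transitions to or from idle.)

Timeline: | idle 0-2 | 103 2-3 | 102 3-4 | 103 4-7 | 101 7-10 | 100 10-17 |
Completion: 100=17  101=10  102=4  103=7

4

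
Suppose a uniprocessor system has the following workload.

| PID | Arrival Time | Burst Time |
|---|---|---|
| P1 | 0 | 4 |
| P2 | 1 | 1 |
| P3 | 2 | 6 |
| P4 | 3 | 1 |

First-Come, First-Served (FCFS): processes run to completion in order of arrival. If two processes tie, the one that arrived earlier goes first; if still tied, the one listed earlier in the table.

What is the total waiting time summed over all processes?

14

Gantt: | P1 0-4 | P2 4-5 | P3 5-11 | P4 11-12 |
Completion: P1=4  P2=5  P3=11  P4=12
Waiting = turnaround − burst: P1=0, P2=3, P3=3, P4=8
Total waiting = 0 + 3 + 3 + 8 = 14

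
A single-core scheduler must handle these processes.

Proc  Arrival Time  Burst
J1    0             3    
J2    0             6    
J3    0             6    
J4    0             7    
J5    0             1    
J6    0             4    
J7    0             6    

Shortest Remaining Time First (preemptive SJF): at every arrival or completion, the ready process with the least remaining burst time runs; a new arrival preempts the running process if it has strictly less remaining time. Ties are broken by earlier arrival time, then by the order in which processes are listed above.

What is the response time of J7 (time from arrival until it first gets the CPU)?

20

Schedule: | J5 0-1 | J1 1-4 | J6 4-8 | J2 8-14 | J3 14-20 | J7 20-26 | J4 26-33 |
Completion: J1=4  J2=14  J3=20  J4=33  J5=1  J6=8  J7=26
Response(J7) = first start − arrival = 20 − 0 = 20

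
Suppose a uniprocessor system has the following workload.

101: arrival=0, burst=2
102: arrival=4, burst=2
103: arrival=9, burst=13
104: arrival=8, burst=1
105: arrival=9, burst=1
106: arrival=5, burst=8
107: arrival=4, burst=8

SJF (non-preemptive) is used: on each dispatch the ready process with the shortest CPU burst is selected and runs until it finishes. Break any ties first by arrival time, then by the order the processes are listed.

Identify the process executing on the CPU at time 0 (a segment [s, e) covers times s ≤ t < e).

101

Schedule: | 101 0-2 | idle 2-4 | 102 4-6 | 107 6-14 | 104 14-15 | 105 15-16 | 106 16-24 | 103 24-37 |
Completion: 101=2  102=6  103=37  104=15  105=16  106=24  107=14
Turnaround (C−A): 101=2  102=2  103=28  104=7  105=7  106=19  107=10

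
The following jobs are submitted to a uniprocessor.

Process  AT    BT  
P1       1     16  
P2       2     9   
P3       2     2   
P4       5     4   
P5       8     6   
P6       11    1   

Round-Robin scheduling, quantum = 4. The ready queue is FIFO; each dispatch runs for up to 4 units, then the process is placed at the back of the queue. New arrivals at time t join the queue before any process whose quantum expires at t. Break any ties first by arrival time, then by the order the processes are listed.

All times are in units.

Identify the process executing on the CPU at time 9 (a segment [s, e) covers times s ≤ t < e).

P3

Gantt: | idle 0-1 | P1 1-5 | P2 5-9 | P3 9-11 | P4 11-15 | P1 15-19 | P5 19-23 | P2 23-27 | P6 27-28 | P1 28-32 | P5 32-34 | P2 34-35 | P1 35-39 |
Completion: P1=39  P2=35  P3=11  P4=15  P5=34  P6=28
Turnaround (C−A): P1=38  P2=33  P3=9  P4=10  P5=26  P6=17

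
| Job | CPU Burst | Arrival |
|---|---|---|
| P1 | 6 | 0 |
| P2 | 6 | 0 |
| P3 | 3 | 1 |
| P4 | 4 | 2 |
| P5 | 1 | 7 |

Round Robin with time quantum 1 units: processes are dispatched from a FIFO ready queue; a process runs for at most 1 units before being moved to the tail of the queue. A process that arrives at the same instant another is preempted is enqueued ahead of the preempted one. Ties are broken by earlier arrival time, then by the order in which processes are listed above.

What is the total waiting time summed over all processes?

49

Gantt: | P1 0-1 | P2 1-2 | P3 2-3 | P1 3-4 | P4 4-5 | P2 5-6 | P3 6-7 | P1 7-8 | P4 8-9 | P2 9-10 | P5 10-11 | P3 11-12 | P1 12-13 | P4 13-14 | P2 14-15 | P1 15-16 | P4 16-17 | P2 17-18 | P1 18-19 | P2 19-20 |
Completion: P1=19  P2=20  P3=12  P4=17  P5=11
Turnaround (C−A): P1=19  P2=20  P3=11  P4=15  P5=4
Waiting = turnaround − burst: P1=13, P2=14, P3=8, P4=11, P5=3
Total waiting = 13 + 14 + 8 + 11 + 3 = 49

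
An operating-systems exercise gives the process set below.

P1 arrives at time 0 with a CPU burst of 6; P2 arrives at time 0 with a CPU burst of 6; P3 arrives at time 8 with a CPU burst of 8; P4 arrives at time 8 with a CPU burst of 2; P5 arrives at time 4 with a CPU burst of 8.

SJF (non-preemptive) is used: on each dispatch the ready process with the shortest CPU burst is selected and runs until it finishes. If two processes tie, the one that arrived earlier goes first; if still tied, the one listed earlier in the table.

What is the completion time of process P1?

Gantt: | P1 0-6 | P2 6-12 | P4 12-14 | P5 14-22 | P3 22-30 |
Completion: P1=6  P2=12  P3=30  P4=14  P5=22
Turnaround (C−A): P1=6  P2=12  P3=22  P4=6  P5=18

6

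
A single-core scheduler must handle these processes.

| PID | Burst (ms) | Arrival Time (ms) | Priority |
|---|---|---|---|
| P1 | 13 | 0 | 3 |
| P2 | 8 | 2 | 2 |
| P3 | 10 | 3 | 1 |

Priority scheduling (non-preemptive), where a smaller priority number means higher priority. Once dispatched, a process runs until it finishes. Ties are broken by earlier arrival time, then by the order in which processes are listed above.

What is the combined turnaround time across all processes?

Gantt: | P1 0-13 | P3 13-23 | P2 23-31 |
Completion: P1=13  P2=31  P3=23
Turnaround = completion − arrival: P1=13, P2=29, P3=20
Total turnaround = 13 + 29 + 20 = 62

62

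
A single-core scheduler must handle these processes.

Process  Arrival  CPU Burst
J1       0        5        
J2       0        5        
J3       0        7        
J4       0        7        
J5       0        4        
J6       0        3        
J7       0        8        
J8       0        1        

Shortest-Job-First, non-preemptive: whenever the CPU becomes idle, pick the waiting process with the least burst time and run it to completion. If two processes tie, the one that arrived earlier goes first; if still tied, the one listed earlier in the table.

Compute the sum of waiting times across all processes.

Gantt: | J8 0-1 | J6 1-4 | J5 4-8 | J1 8-13 | J2 13-18 | J3 18-25 | J4 25-32 | J7 32-40 |
Completion: J1=13  J2=18  J3=25  J4=32  J5=8  J6=4  J7=40  J8=1
Turnaround (C−A): J1=13  J2=18  J3=25  J4=32  J5=8  J6=4  J7=40  J8=1
Waiting = turnaround − burst: J1=8, J2=13, J3=18, J4=25, J5=4, J6=1, J7=32, J8=0
Total waiting = 8 + 13 + 18 + 25 + 4 + 1 + 32 + 0 = 101

101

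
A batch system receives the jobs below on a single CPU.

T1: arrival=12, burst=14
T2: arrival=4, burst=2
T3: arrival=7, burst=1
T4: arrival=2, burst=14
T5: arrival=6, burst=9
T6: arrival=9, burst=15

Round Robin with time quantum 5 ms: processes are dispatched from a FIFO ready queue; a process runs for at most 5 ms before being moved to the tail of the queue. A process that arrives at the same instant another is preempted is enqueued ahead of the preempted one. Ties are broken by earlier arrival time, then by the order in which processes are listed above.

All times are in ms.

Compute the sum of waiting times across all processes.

111

Gantt: | idle 0-2 | T4 2-7 | T2 7-9 | T5 9-14 | T3 14-15 | T4 15-20 | T6 20-25 | T1 25-30 | T5 30-34 | T4 34-38 | T6 38-43 | T1 43-48 | T6 48-53 | T1 53-57 |
Completion: T1=57  T2=9  T3=15  T4=38  T5=34  T6=53
Turnaround (C−A): T1=45  T2=5  T3=8  T4=36  T5=28  T6=44
Waiting = turnaround − burst: T1=31, T2=3, T3=7, T4=22, T5=19, T6=29
Total waiting = 31 + 3 + 7 + 22 + 19 + 29 = 111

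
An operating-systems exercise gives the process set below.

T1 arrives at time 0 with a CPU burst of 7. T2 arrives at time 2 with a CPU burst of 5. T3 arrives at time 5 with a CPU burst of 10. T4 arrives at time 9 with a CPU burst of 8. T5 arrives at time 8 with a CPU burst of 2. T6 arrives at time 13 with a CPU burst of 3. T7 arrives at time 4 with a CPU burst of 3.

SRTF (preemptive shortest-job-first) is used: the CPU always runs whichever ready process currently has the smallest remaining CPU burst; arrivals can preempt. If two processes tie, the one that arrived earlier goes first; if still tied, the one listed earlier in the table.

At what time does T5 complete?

12

Gantt: | T1 0-7 | T7 7-10 | T5 10-12 | T2 12-13 | T6 13-16 | T2 16-20 | T4 20-28 | T3 28-38 |
Completion: T1=7  T2=20  T3=38  T4=28  T5=12  T6=16  T7=10
Turnaround (C−A): T1=7  T2=18  T3=33  T4=19  T5=4  T6=3  T7=6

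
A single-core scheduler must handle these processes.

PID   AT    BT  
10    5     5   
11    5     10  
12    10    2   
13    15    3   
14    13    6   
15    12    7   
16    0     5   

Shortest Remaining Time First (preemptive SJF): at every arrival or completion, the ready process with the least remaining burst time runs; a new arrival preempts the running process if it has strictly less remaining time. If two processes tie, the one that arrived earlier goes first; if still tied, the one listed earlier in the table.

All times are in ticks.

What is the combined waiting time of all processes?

Timeline: | 16 0-5 | 10 5-10 | 12 10-12 | 15 12-15 | 13 15-18 | 15 18-22 | 14 22-28 | 11 28-38 |
Completion: 10=10  11=38  12=12  13=18  14=28  15=22  16=5
Turnaround (C−A): 10=5  11=33  12=2  13=3  14=15  15=10  16=5
Waiting = turnaround − burst: 10=0, 11=23, 12=0, 13=0, 14=9, 15=3, 16=0
Total waiting = 0 + 23 + 0 + 0 + 9 + 3 + 0 = 35

35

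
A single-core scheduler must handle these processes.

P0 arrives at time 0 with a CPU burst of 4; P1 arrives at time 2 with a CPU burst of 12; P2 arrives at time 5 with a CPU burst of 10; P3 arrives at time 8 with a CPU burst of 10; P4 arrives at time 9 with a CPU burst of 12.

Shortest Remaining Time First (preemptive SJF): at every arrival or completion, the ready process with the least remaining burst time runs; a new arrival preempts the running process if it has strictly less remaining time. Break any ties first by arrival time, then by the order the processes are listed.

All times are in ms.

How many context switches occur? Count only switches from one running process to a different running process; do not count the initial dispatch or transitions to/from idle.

Schedule: | P0 0-4 | P1 4-5 | P2 5-15 | P3 15-25 | P1 25-36 | P4 36-48 |
Completion: P0=4  P1=36  P2=15  P3=25  P4=48

5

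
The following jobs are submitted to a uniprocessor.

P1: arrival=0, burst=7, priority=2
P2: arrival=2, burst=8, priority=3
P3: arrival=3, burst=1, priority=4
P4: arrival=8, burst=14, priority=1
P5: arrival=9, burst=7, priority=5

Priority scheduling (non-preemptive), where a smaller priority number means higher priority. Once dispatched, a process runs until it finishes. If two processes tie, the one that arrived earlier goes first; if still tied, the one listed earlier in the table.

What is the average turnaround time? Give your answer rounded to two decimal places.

Gantt: | P1 0-7 | P2 7-15 | P4 15-29 | P3 29-30 | P5 30-37 |
Completion: P1=7  P2=15  P3=30  P4=29  P5=37
Turnaround (C−A): P1=7  P2=13  P3=27  P4=21  P5=28
Turnaround times: P1=7, P2=13, P3=27, P4=21, P5=28
Average turnaround = (7+13+27+21+28) / 5 = 96/5 = 19.20

19.20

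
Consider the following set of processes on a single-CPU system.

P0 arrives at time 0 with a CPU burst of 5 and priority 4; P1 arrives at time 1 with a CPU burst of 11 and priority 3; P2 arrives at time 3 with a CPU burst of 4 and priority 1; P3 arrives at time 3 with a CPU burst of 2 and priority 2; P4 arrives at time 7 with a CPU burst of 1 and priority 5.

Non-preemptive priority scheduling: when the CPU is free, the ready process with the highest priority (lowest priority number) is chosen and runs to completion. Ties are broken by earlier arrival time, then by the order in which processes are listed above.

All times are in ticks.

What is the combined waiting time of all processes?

Timeline: | P0 0-5 | P2 5-9 | P3 9-11 | P1 11-22 | P4 22-23 |
Completion: P0=5  P1=22  P2=9  P3=11  P4=23
Waiting = turnaround − burst: P0=0, P1=10, P2=2, P3=6, P4=15
Total waiting = 0 + 10 + 2 + 6 + 15 = 33

33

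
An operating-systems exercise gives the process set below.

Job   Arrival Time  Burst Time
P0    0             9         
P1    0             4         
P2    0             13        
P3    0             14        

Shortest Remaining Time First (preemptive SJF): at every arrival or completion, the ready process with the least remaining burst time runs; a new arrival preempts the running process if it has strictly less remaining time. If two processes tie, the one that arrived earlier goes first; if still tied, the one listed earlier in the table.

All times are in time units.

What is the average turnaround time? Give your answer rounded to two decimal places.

Timeline: | P1 0-4 | P0 4-13 | P2 13-26 | P3 26-40 |
Completion: P0=13  P1=4  P2=26  P3=40
Turnaround (C−A): P0=13  P1=4  P2=26  P3=40
Turnaround times: P0=13, P1=4, P2=26, P3=40
Average turnaround = (13+4+26+40) / 4 = 83/4 = 20.75

20.75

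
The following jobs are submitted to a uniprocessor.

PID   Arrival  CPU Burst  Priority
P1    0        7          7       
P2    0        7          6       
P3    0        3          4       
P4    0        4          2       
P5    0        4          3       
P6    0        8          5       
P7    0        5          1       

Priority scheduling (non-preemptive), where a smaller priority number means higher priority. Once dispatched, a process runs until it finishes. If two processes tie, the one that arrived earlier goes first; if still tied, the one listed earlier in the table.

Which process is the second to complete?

P4

Schedule: | P7 0-5 | P4 5-9 | P5 9-13 | P3 13-16 | P6 16-24 | P2 24-31 | P1 31-38 |
Completion: P1=38  P2=31  P3=16  P4=9  P5=13  P6=24  P7=5
Finish order: P7 → P4 → P5 → P3 → P6 → P2 → P1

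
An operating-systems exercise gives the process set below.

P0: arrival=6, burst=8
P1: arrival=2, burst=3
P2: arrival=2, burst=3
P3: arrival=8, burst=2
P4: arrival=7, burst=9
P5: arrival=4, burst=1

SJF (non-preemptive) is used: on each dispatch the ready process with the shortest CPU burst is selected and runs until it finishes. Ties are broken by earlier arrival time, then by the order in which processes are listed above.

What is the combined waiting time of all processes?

Gantt: | idle 0-2 | P1 2-5 | P5 5-6 | P2 6-9 | P3 9-11 | P0 11-19 | P4 19-28 |
Completion: P0=19  P1=5  P2=9  P3=11  P4=28  P5=6
Turnaround (C−A): P0=13  P1=3  P2=7  P3=3  P4=21  P5=2
Waiting = turnaround − burst: P0=5, P1=0, P2=4, P3=1, P4=12, P5=1
Total waiting = 5 + 0 + 4 + 1 + 12 + 1 = 23

23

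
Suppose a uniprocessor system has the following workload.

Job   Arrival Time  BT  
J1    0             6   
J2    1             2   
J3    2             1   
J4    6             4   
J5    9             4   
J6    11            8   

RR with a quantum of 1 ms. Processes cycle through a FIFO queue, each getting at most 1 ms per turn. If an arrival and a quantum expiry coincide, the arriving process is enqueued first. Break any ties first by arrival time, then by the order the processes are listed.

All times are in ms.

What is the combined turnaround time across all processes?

Schedule: | J1 0-1 | J2 1-2 | J1 2-3 | J3 3-4 | J2 4-5 | J1 5-6 | J4 6-7 | J1 7-8 | J4 8-9 | J1 9-10 | J5 10-11 | J4 11-12 | J1 12-13 | J6 13-14 | J5 14-15 | J4 15-16 | J6 16-17 | J5 17-18 | J6 18-19 | J5 19-20 | J6 20-25 |
Completion: J1=13  J2=5  J3=4  J4=16  J5=20  J6=25
Turnaround = completion − arrival: J1=13, J2=4, J3=2, J4=10, J5=11, J6=14
Total turnaround = 13 + 4 + 2 + 10 + 11 + 14 = 54

54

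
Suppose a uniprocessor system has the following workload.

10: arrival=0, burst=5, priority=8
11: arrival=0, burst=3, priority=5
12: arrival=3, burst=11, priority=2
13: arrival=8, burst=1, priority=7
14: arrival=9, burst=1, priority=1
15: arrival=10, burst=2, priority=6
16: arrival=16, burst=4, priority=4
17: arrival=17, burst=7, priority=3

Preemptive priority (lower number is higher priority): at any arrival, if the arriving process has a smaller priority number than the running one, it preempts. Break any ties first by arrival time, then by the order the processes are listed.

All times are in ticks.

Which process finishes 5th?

16

Gantt: | 11 0-3 | 12 3-9 | 14 9-10 | 12 10-15 | 15 15-16 | 16 16-17 | 17 17-24 | 16 24-27 | 15 27-28 | 13 28-29 | 10 29-34 |
Completion: 10=34  11=3  12=15  13=29  14=10  15=28  16=27  17=24
Finish order: 11 → 14 → 12 → 17 → 16 → 15 → 13 → 10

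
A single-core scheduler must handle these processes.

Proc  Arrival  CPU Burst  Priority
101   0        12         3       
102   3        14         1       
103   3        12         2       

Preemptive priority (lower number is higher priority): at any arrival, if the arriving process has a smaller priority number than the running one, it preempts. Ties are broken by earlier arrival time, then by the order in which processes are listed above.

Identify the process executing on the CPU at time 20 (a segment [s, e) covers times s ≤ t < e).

Timeline: | 101 0-3 | 102 3-17 | 103 17-29 | 101 29-38 |
Completion: 101=38  102=17  103=29
Turnaround (C−A): 101=38  102=14  103=26

103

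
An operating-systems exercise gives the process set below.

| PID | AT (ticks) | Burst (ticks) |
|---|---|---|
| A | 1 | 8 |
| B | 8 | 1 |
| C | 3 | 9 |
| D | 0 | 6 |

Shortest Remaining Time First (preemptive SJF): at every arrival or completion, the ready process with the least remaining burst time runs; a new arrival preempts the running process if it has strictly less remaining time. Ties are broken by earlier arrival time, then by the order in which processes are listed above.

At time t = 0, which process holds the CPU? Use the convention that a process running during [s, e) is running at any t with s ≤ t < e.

Timeline: | D 0-6 | A 6-8 | B 8-9 | A 9-15 | C 15-24 |
Completion: A=15  B=9  C=24  D=6
Turnaround (C−A): A=14  B=1  C=21  D=6

D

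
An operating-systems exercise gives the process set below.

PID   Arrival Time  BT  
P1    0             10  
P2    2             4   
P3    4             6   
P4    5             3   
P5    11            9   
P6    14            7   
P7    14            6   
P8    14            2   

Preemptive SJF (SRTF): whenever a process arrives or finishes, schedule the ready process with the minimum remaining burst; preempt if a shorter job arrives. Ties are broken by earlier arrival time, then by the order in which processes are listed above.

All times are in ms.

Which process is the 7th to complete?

P1

Schedule: | P1 0-2 | P2 2-6 | P4 6-9 | P3 9-15 | P8 15-17 | P7 17-23 | P6 23-30 | P1 30-38 | P5 38-47 |
Completion: P1=38  P2=6  P3=15  P4=9  P5=47  P6=30  P7=23  P8=17
Turnaround (C−A): P1=38  P2=4  P3=11  P4=4  P5=36  P6=16  P7=9  P8=3
Finish order: P2 → P4 → P3 → P8 → P7 → P6 → P1 → P5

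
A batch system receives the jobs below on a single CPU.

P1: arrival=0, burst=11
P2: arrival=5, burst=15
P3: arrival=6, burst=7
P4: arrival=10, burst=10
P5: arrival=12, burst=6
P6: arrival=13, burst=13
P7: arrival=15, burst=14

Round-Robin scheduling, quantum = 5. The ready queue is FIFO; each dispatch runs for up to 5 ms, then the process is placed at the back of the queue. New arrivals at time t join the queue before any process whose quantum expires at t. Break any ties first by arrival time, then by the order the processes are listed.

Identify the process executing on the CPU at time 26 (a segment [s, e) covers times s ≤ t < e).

Schedule: | P1 0-5 | P2 5-10 | P1 10-15 | P3 15-20 | P4 20-25 | P2 25-30 | P5 30-35 | P6 35-40 | P7 40-45 | P1 45-46 | P3 46-48 | P4 48-53 | P2 53-58 | P5 58-59 | P6 59-64 | P7 64-69 | P6 69-72 | P7 72-76 |
Completion: P1=46  P2=58  P3=48  P4=53  P5=59  P6=72  P7=76

P2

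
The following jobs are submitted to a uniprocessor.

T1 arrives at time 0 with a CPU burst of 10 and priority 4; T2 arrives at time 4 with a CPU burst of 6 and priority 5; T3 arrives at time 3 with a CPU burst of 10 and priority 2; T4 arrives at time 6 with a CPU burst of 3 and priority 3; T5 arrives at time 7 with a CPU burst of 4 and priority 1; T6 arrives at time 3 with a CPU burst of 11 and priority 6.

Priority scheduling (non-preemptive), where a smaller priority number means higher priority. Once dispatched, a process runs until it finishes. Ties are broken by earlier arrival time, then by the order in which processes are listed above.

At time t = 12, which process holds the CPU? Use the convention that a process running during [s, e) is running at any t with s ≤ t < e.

Gantt: | T1 0-10 | T5 10-14 | T3 14-24 | T4 24-27 | T2 27-33 | T6 33-44 |
Completion: T1=10  T2=33  T3=24  T4=27  T5=14  T6=44

T5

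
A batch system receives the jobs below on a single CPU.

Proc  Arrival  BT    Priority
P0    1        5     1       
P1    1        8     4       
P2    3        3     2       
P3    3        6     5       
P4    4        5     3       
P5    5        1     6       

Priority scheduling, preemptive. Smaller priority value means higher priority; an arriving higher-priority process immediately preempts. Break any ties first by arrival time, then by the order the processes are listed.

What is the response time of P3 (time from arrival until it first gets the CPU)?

Schedule: | idle 0-1 | P0 1-6 | P2 6-9 | P4 9-14 | P1 14-22 | P3 22-28 | P5 28-29 |
Completion: P0=6  P1=22  P2=9  P3=28  P4=14  P5=29
Response(P3) = first start − arrival = 22 − 3 = 19

19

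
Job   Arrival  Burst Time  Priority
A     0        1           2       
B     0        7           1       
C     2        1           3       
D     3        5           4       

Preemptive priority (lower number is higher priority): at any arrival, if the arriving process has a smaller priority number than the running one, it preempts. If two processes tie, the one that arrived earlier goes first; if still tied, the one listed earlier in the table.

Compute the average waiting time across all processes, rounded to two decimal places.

Gantt: | B 0-7 | A 7-8 | C 8-9 | D 9-14 |
Completion: A=8  B=7  C=9  D=14
Waiting times: A=7, B=0, C=6, D=6
Average waiting = (7+0+6+6) / 4 = 19/4 = 4.75

4.75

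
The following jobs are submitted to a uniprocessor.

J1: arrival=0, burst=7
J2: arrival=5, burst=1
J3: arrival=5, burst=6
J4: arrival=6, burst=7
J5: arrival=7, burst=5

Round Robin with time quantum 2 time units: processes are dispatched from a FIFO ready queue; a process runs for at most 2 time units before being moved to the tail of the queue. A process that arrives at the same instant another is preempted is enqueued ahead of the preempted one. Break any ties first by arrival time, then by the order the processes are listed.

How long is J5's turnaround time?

Gantt: | J1 0-6 | J2 6-7 | J3 7-9 | J4 9-11 | J1 11-12 | J5 12-14 | J3 14-16 | J4 16-18 | J5 18-20 | J3 20-22 | J4 22-24 | J5 24-25 | J4 25-26 |
Completion: J1=12  J2=7  J3=22  J4=26  J5=25
Turnaround (C−A): J1=12  J2=2  J3=17  J4=20  J5=18
Turnaround(J5) = completion − arrival = 25 − 7 = 18

18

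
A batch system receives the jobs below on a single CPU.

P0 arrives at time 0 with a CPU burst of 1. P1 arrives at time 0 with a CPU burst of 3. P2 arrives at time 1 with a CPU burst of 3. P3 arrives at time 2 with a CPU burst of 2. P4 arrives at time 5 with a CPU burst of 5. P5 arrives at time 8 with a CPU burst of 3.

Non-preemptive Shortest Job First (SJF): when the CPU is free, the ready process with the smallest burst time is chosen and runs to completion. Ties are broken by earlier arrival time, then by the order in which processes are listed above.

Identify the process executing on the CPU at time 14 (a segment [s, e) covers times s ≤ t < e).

P4

Timeline: | P0 0-1 | P1 1-4 | P3 4-6 | P2 6-9 | P5 9-12 | P4 12-17 |
Completion: P0=1  P1=4  P2=9  P3=6  P4=17  P5=12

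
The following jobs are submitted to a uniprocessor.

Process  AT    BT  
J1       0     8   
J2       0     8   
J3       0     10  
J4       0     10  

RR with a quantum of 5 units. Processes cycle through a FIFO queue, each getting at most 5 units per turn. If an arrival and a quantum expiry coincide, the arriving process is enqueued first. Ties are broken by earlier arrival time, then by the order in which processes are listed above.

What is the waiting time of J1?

Schedule: | J1 0-5 | J2 5-10 | J3 10-15 | J4 15-20 | J1 20-23 | J2 23-26 | J3 26-31 | J4 31-36 |
Completion: J1=23  J2=26  J3=31  J4=36
Turnaround (C−A): J1=23  J2=26  J3=31  J4=36
Waiting(J1) = turnaround − burst = 23 − 8 = 15

15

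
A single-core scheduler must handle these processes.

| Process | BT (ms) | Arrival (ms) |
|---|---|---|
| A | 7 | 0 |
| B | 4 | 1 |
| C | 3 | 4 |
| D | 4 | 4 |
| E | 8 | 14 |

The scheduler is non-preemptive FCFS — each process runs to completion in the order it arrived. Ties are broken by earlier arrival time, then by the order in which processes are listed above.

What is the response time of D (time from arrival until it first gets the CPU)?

Schedule: | A 0-7 | B 7-11 | C 11-14 | D 14-18 | E 18-26 |
Completion: A=7  B=11  C=14  D=18  E=26
Response(D) = first start − arrival = 14 − 4 = 10

10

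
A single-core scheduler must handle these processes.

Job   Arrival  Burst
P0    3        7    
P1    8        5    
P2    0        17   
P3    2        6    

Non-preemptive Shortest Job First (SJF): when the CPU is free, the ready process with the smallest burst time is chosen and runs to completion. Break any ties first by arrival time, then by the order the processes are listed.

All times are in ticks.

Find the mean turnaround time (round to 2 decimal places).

22.25

Timeline: | P2 0-17 | P1 17-22 | P3 22-28 | P0 28-35 |
Completion: P0=35  P1=22  P2=17  P3=28
Turnaround times: P0=32, P1=14, P2=17, P3=26
Average turnaround = (32+14+17+26) / 4 = 89/4 = 22.25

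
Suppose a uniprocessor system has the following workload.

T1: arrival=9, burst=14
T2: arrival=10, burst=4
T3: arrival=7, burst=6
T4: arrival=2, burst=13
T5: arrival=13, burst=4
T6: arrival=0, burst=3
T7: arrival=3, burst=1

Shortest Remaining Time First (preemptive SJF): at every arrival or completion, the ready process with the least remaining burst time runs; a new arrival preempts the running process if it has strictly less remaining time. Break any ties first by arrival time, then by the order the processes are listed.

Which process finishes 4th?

T2

Gantt: | T6 0-3 | T7 3-4 | T4 4-7 | T3 7-13 | T2 13-17 | T5 17-21 | T4 21-31 | T1 31-45 |
Completion: T1=45  T2=17  T3=13  T4=31  T5=21  T6=3  T7=4
Finish order: T6 → T7 → T3 → T2 → T5 → T4 → T1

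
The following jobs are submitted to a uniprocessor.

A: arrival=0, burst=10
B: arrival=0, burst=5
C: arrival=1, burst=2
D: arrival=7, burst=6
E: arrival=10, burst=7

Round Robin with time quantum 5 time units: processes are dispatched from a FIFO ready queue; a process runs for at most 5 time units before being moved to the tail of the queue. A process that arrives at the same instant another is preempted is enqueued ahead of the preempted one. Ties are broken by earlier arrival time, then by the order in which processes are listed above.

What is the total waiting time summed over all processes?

49

Gantt: | A 0-5 | B 5-10 | C 10-12 | A 12-17 | D 17-22 | E 22-27 | D 27-28 | E 28-30 |
Completion: A=17  B=10  C=12  D=28  E=30
Turnaround (C−A): A=17  B=10  C=11  D=21  E=20
Waiting = turnaround − burst: A=7, B=5, C=9, D=15, E=13
Total waiting = 7 + 5 + 9 + 15 + 13 = 49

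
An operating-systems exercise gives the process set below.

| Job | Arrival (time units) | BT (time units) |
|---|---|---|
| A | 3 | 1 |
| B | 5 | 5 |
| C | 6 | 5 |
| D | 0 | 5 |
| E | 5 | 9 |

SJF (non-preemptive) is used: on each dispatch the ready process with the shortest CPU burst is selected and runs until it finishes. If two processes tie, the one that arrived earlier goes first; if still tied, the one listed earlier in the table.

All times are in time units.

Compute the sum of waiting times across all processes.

19

Timeline: | D 0-5 | A 5-6 | B 6-11 | C 11-16 | E 16-25 |
Completion: A=6  B=11  C=16  D=5  E=25
Waiting = turnaround − burst: A=2, B=1, C=5, D=0, E=11
Total waiting = 2 + 1 + 5 + 0 + 11 = 19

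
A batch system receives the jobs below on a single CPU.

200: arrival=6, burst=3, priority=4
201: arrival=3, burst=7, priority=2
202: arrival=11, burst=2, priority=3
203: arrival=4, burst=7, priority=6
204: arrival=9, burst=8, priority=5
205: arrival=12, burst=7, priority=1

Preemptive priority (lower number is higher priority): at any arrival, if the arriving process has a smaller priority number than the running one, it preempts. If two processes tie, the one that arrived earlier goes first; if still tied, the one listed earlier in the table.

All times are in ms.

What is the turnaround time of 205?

Schedule: | idle 0-3 | 201 3-10 | 200 10-11 | 202 11-12 | 205 12-19 | 202 19-20 | 200 20-22 | 204 22-30 | 203 30-37 |
Completion: 200=22  201=10  202=20  203=37  204=30  205=19
Turnaround (C−A): 200=16  201=7  202=9  203=33  204=21  205=7
Turnaround(205) = completion − arrival = 19 − 12 = 7

7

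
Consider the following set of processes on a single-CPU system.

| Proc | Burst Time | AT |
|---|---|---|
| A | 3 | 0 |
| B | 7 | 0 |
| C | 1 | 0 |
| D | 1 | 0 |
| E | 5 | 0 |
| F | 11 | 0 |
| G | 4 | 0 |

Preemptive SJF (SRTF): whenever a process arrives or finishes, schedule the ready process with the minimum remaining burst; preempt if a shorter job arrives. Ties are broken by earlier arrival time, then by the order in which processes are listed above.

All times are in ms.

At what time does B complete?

21

Timeline: | C 0-1 | D 1-2 | A 2-5 | G 5-9 | E 9-14 | B 14-21 | F 21-32 |
Completion: A=5  B=21  C=1  D=2  E=14  F=32  G=9
Turnaround (C−A): A=5  B=21  C=1  D=2  E=14  F=32  G=9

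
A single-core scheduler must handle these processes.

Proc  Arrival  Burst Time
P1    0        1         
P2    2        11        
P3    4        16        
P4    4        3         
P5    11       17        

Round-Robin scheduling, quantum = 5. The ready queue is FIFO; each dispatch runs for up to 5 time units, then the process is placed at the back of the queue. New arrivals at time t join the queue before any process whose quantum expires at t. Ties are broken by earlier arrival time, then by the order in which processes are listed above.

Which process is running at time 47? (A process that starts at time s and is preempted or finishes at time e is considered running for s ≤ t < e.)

Schedule: | P1 0-1 | idle 1-2 | P2 2-7 | P3 7-12 | P4 12-15 | P2 15-20 | P5 20-25 | P3 25-30 | P2 30-31 | P5 31-36 | P3 36-41 | P5 41-46 | P3 46-47 | P5 47-49 |
Completion: P1=1  P2=31  P3=47  P4=15  P5=49
Turnaround (C−A): P1=1  P2=29  P3=43  P4=11  P5=38

P5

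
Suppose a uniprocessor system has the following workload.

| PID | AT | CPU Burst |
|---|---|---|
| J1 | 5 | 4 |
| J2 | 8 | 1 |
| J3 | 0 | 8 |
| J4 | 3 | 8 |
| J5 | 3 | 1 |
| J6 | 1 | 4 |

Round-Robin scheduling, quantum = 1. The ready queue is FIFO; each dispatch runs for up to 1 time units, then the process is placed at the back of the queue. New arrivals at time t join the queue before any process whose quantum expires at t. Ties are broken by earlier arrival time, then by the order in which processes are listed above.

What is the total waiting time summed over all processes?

55

Schedule: | J3 0-1 | J6 1-2 | J3 2-3 | J6 3-4 | J4 4-5 | J5 5-6 | J3 6-7 | J6 7-8 | J1 8-9 | J4 9-10 | J3 10-11 | J2 11-12 | J6 12-13 | J1 13-14 | J4 14-15 | J3 15-16 | J1 16-17 | J4 17-18 | J3 18-19 | J1 19-20 | J4 20-21 | J3 21-22 | J4 22-23 | J3 23-24 | J4 24-26 |
Completion: J1=20  J2=12  J3=24  J4=26  J5=6  J6=13
Turnaround (C−A): J1=15  J2=4  J3=24  J4=23  J5=3  J6=12
Waiting = turnaround − burst: J1=11, J2=3, J3=16, J4=15, J5=2, J6=8
Total waiting = 11 + 3 + 16 + 15 + 2 + 8 = 55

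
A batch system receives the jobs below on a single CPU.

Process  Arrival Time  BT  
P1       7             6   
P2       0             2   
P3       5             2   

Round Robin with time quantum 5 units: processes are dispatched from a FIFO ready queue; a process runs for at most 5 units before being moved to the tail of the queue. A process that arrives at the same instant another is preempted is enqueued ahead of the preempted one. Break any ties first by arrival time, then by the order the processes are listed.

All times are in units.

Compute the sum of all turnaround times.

Gantt: | P2 0-2 | idle 2-5 | P3 5-7 | P1 7-13 |
Completion: P1=13  P2=2  P3=7
Turnaround (C−A): P1=6  P2=2  P3=2
Turnaround = completion − arrival: P1=6, P2=2, P3=2
Total turnaround = 6 + 2 + 2 = 10

10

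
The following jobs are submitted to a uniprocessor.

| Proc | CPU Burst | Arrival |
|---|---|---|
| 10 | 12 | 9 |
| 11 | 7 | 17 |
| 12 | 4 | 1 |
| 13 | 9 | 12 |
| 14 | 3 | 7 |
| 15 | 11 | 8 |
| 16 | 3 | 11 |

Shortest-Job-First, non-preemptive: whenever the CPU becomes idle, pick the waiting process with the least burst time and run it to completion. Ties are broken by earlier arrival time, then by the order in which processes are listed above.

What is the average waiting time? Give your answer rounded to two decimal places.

Gantt: | idle 0-1 | 12 1-5 | idle 5-7 | 14 7-10 | 15 10-21 | 16 21-24 | 11 24-31 | 13 31-40 | 10 40-52 |
Completion: 10=52  11=31  12=5  13=40  14=10  15=21  16=24
Turnaround (C−A): 10=43  11=14  12=4  13=28  14=3  15=13  16=13
Waiting times: 10=31, 11=7, 12=0, 13=19, 14=0, 15=2, 16=10
Average waiting = (31+7+0+19+0+2+10) / 7 = 69/7 = 9.86

9.86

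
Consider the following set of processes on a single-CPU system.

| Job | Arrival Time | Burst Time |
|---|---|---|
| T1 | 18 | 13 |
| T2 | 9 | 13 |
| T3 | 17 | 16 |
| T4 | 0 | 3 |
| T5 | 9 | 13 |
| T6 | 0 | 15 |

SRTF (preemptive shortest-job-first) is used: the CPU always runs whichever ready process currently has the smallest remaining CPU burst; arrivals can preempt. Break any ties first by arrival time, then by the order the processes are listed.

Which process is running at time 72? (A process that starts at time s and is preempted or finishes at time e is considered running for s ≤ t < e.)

Schedule: | T4 0-3 | T6 3-18 | T2 18-31 | T5 31-44 | T1 44-57 | T3 57-73 |
Completion: T1=57  T2=31  T3=73  T4=3  T5=44  T6=18
Turnaround (C−A): T1=39  T2=22  T3=56  T4=3  T5=35  T6=18

T3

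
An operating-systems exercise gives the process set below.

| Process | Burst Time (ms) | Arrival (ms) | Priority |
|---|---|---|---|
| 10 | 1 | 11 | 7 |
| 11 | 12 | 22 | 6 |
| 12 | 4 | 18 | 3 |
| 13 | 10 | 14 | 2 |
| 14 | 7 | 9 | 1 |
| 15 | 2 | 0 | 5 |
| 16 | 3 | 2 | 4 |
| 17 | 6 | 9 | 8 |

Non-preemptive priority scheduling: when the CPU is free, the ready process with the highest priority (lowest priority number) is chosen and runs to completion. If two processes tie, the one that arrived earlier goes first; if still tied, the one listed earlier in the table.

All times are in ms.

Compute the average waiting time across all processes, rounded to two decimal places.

Schedule: | 15 0-2 | 16 2-5 | idle 5-9 | 14 9-16 | 13 16-26 | 12 26-30 | 11 30-42 | 10 42-43 | 17 43-49 |
Completion: 10=43  11=42  12=30  13=26  14=16  15=2  16=5  17=49
Turnaround (C−A): 10=32  11=20  12=12  13=12  14=7  15=2  16=3  17=40
Waiting times: 10=31, 11=8, 12=8, 13=2, 14=0, 15=0, 16=0, 17=34
Average waiting = (31+8+8+2+0+0+0+34) / 8 = 83/8 = 10.38

10.38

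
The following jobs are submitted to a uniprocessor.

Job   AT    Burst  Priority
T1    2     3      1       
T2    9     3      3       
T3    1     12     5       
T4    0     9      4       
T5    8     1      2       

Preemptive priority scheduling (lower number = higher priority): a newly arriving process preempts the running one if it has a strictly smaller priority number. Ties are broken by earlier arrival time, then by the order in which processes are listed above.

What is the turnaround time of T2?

3

Gantt: | T4 0-2 | T1 2-5 | T4 5-8 | T5 8-9 | T2 9-12 | T4 12-16 | T3 16-28 |
Completion: T1=5  T2=12  T3=28  T4=16  T5=9
Turnaround (C−A): T1=3  T2=3  T3=27  T4=16  T5=1
Turnaround(T2) = completion − arrival = 12 − 9 = 3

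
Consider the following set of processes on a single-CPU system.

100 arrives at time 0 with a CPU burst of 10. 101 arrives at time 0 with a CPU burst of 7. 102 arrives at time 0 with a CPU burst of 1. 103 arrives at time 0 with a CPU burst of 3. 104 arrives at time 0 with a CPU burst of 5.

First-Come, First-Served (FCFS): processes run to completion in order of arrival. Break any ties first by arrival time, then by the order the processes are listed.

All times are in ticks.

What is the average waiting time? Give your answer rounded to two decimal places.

13.20

Gantt: | 100 0-10 | 101 10-17 | 102 17-18 | 103 18-21 | 104 21-26 |
Completion: 100=10  101=17  102=18  103=21  104=26
Waiting times: 100=0, 101=10, 102=17, 103=18, 104=21
Average waiting = (0+10+17+18+21) / 5 = 66/5 = 13.20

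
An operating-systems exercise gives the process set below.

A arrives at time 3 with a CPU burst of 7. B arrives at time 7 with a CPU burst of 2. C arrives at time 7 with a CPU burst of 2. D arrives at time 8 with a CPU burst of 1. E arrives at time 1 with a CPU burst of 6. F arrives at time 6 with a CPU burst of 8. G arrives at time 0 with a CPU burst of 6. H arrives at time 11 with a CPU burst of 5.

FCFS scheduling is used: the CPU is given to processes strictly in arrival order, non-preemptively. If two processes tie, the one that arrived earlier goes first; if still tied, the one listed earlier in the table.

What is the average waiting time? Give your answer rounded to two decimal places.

Timeline: | G 0-6 | E 6-12 | A 12-19 | F 19-27 | B 27-29 | C 29-31 | D 31-32 | H 32-37 |
Completion: A=19  B=29  C=31  D=32  E=12  F=27  G=6  H=37
Waiting times: A=9, B=20, C=22, D=23, E=5, F=13, G=0, H=21
Average waiting = (9+20+22+23+5+13+0+21) / 8 = 113/8 = 14.13

14.13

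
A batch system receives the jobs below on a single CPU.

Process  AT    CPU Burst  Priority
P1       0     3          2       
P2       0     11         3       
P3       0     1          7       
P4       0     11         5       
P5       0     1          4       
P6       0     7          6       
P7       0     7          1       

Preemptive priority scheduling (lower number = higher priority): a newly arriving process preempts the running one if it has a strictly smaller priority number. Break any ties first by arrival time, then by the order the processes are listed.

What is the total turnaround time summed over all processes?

Gantt: | P7 0-7 | P1 7-10 | P2 10-21 | P5 21-22 | P4 22-33 | P6 33-40 | P3 40-41 |
Completion: P1=10  P2=21  P3=41  P4=33  P5=22  P6=40  P7=7
Turnaround = completion − arrival: P1=10, P2=21, P3=41, P4=33, P5=22, P6=40, P7=7
Total turnaround = 10 + 21 + 41 + 33 + 22 + 40 + 7 = 174

174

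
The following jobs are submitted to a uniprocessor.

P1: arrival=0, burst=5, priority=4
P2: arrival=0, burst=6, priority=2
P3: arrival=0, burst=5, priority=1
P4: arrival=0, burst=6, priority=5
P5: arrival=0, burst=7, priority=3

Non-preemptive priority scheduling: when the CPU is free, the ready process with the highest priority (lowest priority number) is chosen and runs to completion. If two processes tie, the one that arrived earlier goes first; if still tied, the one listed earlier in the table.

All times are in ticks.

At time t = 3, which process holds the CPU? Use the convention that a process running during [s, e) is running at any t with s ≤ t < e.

Gantt: | P3 0-5 | P2 5-11 | P5 11-18 | P1 18-23 | P4 23-29 |
Completion: P1=23  P2=11  P3=5  P4=29  P5=18
Turnaround (C−A): P1=23  P2=11  P3=5  P4=29  P5=18

P3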